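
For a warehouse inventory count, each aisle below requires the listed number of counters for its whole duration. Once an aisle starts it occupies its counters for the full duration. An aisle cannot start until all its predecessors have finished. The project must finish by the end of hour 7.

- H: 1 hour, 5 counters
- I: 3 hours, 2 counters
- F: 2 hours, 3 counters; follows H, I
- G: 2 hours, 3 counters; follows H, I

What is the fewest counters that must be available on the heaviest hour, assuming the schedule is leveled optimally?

Early-start (H@1, I@1, F@4, G@4) gives peak 7: h1:7  h2:2  h3:2  h4:6  h5:6  h6:0  h7:0.
Shift I→2, F→5, G→5.
Schedule H@1, I@2, F@5, G@5: h1:5  h2:2  h3:2  h4:2  h5:6  h6:6  h7:0 — peak 6.

6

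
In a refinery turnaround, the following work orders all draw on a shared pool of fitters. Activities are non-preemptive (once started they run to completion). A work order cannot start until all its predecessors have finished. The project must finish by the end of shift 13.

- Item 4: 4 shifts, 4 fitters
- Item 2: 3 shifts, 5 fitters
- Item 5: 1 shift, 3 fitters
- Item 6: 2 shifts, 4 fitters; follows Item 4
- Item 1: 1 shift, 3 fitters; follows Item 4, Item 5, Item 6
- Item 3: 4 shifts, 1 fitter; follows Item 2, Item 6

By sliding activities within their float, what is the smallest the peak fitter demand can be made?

5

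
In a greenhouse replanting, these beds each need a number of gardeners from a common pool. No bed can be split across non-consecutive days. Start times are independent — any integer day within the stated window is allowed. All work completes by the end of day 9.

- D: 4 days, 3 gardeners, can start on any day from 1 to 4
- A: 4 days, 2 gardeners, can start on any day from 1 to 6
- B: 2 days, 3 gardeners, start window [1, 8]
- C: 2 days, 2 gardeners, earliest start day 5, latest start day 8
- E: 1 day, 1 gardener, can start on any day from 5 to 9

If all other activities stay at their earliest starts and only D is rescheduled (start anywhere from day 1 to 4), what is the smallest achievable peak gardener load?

D@1: d1:8  d2:8  d3:5  d4:5  d5:3  d6:2  d7:0  d8:0  d9:0 → peak 8
D@2: d1:5  d2:8  d3:5  d4:5  d5:6  d6:2  d7:0  d8:0  d9:0 → peak 8
D@3: d1:5  d2:5  d3:5  d4:5  d5:6  d6:5  d7:0  d8:0  d9:0 → peak 6
D@4: d1:5  d2:5  d3:2  d4:5  d5:6  d6:5  d7:3  d8:0  d9:0 → peak 6
Best is D@3, peak 6.

6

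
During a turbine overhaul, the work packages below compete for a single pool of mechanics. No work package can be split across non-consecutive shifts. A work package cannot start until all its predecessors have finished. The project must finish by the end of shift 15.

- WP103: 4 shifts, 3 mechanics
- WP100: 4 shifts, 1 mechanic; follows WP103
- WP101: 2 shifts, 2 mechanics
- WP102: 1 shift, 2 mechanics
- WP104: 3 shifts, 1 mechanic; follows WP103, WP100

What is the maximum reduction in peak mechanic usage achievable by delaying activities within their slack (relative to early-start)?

Early-start peak: s1:7  s2:5  s3:3  s4:3  s5:1  s6:1  s7:1  s8:1  s9:1  s10:1  s11:1  s12:0  s13:0  s14:0  s15:0 ⇒ 7.
Leveled (WP103@1, WP100@5, WP101@5, WP102@7, WP104@9): s1:3  s2:3  s3:3  s4:3  s5:3  s6:3  s7:3  s8:1  s9:1  s10:1  s11:1  s12:0  s13:0  s14:0  s15:0 ⇒ 3.
Reduction 7 − 3 = 4.

4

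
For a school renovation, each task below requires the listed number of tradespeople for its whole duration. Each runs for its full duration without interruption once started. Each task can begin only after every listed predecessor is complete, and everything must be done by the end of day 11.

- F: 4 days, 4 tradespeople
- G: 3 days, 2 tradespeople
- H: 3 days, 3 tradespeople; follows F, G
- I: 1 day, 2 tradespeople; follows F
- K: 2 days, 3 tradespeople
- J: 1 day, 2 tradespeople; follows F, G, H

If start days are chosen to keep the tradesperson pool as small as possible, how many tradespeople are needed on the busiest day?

Early-start (F@1, G@1, H@5, I@5, K@1, J@8) gives peak 9: d1:9  d2:9  d3:6  d4:4  d5:5  d6:3  d7:3  d8:2  d9:0  d10:0  d11:0.
Shift G→5, H→8, K→6, J→11.
Schedule F@1, G@5, H@8, I@5, K@6, J@11: d1:4  d2:4  d3:4  d4:4  d5:4  d6:5  d7:5  d8:3  d9:3  d10:3  d11:2 — peak 5.

5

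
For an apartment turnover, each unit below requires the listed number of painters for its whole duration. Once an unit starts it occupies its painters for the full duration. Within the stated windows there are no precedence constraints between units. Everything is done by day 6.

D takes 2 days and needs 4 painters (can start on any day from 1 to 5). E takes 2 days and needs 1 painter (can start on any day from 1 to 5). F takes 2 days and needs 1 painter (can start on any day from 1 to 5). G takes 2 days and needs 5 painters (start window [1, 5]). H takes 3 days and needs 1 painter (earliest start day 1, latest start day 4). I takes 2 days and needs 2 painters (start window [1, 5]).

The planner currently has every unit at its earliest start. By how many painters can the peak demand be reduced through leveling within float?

9

Early-start peak: d1:14  d2:14  d3:1  d4:0  d5:0  d6:0 ⇒ 14.
Leveled (D@1, E@3, F@3, G@5, H@1, I@3): d1:5  d2:5  d3:5  d4:4  d5:5  d6:5 ⇒ 5.
Reduction 14 − 5 = 9.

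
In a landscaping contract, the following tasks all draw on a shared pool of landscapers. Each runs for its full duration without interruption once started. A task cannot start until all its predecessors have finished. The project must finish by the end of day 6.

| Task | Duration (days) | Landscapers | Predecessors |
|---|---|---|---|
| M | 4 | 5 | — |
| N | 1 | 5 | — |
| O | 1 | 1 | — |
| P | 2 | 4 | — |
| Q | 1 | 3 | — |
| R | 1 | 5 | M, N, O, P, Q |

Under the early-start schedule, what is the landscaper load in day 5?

5

At early start, day 5 has: R.
Demand: 5 = 5.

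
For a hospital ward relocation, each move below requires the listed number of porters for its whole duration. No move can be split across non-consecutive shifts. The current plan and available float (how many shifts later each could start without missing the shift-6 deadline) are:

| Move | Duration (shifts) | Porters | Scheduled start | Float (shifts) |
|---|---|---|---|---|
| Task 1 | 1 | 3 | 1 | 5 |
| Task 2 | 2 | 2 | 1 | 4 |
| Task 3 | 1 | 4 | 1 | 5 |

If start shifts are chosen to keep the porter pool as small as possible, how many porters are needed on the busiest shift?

Early-start (Task 1@1, Task 2@1, Task 3@1) gives peak 9: s1:9  s2:2  s3:0  s4:0  s5:0  s6:0.
Shift Task 2→2, Task 3→4.
Schedule Task 1@1, Task 2@2, Task 3@4: s1:3  s2:2  s3:2  s4:4  s5:0  s6:0 — peak 4.

4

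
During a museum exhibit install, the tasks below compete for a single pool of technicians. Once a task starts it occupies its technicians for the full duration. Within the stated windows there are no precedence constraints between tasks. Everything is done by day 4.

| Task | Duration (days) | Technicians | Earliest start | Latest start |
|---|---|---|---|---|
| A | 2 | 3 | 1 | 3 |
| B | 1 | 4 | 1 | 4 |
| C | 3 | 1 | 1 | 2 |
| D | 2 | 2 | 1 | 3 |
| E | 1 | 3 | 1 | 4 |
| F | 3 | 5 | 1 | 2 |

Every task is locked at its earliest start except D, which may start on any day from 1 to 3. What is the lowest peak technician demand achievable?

D@1: d1:18  d2:11  d3:6  d4:0 → peak 18
D@2: d1:16  d2:11  d3:8  d4:0 → peak 16
D@3: d1:16  d2:9  d3:8  d4:2 → peak 16
Best is D@2, peak 16.

16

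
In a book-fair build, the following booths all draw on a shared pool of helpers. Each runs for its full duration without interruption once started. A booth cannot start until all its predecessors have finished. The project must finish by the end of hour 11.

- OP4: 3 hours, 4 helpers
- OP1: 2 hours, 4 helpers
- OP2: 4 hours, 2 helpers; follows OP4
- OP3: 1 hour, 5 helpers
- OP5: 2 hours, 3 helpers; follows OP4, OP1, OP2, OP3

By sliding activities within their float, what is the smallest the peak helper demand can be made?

6

Early-start (OP4@1, OP1@1, OP2@4, OP3@1, OP5@8) gives peak 13: h1:13  h2:8  h3:4  h4:2  h5:2  h6:2  h7:2  h8:3  h9:3  h10:0  h11:0.
Shift OP1→4, OP3→8, OP5→9.
Schedule OP4@1, OP1@4, OP2@4, OP3@8, OP5@9: h1:4  h2:4  h3:4  h4:6  h5:6  h6:2  h7:2  h8:5  h9:3  h10:3  h11:0 — peak 6.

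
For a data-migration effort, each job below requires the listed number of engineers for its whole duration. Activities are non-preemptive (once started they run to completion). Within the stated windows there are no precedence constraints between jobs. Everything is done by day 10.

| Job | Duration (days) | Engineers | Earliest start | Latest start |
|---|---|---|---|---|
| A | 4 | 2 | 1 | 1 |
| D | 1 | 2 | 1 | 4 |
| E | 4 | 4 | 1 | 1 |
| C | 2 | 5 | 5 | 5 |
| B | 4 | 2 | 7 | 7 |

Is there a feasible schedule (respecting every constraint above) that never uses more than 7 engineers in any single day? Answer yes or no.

no

The minimum achievable peak is 8; 7 < 8, so no feasible schedule stays within the cap.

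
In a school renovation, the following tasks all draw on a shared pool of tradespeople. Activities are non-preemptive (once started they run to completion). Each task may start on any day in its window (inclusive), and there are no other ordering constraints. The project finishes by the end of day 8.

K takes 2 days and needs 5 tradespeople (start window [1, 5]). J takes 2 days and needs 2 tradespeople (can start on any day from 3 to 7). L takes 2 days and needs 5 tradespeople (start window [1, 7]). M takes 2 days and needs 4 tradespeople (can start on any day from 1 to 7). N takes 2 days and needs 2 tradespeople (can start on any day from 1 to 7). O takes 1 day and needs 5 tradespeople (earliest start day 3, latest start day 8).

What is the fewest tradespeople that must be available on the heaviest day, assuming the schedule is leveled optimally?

7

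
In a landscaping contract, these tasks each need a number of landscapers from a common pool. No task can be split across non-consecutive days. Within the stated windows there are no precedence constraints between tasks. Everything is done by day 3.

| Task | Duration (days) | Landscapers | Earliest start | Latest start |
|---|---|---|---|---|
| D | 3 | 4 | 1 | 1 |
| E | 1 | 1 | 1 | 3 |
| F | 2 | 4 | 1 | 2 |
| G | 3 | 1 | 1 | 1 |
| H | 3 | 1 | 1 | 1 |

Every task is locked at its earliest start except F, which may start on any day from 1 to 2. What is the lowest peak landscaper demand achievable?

F@1: d1:11  d2:10  d3:6 → peak 11
F@2: d1:7  d2:10  d3:10 → peak 10
Best is F@2, peak 10.

10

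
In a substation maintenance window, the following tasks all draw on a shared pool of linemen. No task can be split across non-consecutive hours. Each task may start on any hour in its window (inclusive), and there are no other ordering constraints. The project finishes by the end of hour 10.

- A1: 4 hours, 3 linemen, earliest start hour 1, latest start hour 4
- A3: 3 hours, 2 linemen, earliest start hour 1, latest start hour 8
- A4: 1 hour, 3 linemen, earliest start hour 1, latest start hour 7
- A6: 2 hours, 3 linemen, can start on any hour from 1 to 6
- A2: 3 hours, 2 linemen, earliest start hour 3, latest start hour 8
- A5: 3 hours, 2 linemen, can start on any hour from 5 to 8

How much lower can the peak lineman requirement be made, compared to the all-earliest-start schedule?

6

Early-start peak: h1:11  h2:8  h3:7  h4:5  h5:4  h6:2  h7:2  h8:0  h9:0  h10:0 ⇒ 11.
Leveled (A1@1, A3@1, A4@5, A6@6, A2@4, A5@7): h1:5  h2:5  h3:5  h4:5  h5:5  h6:5  h7:5  h8:2  h9:2  h10:0 ⇒ 5.
Reduction 11 − 5 = 6.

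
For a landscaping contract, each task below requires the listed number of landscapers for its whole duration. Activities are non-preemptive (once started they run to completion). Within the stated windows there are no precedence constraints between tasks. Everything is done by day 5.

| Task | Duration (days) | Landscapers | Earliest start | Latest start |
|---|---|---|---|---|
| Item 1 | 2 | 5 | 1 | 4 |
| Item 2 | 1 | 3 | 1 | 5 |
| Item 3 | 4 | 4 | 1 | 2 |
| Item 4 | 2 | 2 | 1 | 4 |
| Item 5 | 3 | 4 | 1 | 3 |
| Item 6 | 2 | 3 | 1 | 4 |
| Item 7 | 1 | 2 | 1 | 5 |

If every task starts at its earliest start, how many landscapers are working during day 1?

23

At early start, day 1 has: Item 1, Item 2, Item 3, Item 4, Item 5, Item 6, Item 7.
Demand: 5 + 3 + 4 + 2 + 4 + 3 + 2 = 23.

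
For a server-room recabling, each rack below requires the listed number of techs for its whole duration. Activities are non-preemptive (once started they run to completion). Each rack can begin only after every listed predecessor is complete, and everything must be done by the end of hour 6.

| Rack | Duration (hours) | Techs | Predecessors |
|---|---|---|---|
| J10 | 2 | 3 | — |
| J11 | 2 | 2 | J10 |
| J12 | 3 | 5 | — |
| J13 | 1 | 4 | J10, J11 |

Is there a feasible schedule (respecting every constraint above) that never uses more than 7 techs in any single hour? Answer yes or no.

Schedule J10@1, J11@3, J12@3, J13@6: h1:3  h2:3  h3:7  h4:7  h5:5  h6:4 — peak 7 ≤ 7.

yes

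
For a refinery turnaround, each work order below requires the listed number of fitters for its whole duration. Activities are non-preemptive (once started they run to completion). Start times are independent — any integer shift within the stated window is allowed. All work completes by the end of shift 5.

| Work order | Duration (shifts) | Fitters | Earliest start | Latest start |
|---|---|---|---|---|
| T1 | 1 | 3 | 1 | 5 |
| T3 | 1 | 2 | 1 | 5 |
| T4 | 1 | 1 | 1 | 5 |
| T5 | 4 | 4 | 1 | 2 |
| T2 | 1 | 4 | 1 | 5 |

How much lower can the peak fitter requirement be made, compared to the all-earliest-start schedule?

7

Early-start peak: s1:14  s2:4  s3:4  s4:4  s5:0 ⇒ 14.
Leveled (T1@1, T3@2, T4@2, T5@1, T2@5): s1:7  s2:7  s3:4  s4:4  s5:4 ⇒ 7.
Reduction 14 − 7 = 7.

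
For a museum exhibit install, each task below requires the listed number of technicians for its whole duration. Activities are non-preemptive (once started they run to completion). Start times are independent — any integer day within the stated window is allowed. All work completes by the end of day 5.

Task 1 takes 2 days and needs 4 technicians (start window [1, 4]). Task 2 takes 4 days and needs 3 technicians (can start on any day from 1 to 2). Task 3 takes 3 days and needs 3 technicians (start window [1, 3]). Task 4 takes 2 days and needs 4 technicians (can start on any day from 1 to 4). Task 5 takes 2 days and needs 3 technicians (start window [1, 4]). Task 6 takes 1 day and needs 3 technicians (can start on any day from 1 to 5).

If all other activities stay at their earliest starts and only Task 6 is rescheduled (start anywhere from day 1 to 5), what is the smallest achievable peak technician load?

17

Task 6@1: d1:20  d2:17  d3:6  d4:3  d5:0 → peak 20
Task 6@2: d1:17  d2:20  d3:6  d4:3  d5:0 → peak 20
Task 6@3: d1:17  d2:17  d3:9  d4:3  d5:0 → peak 17
Task 6@4: d1:17  d2:17  d3:6  d4:6  d5:0 → peak 17
Task 6@5: d1:17  d2:17  d3:6  d4:3  d5:3 → peak 17
Best is Task 6@3, peak 17.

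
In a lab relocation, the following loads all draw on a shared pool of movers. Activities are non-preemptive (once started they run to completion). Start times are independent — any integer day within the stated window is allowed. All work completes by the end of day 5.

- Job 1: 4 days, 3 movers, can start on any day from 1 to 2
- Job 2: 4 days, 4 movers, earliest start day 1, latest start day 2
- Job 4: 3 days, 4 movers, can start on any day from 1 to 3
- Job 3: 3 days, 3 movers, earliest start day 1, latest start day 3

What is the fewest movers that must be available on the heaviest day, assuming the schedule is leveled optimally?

Schedule Job 1@1, Job 2@1, Job 4@1, Job 3@1: d1:14  d2:14  d3:14  d4:7  d5:0 — peak 14.

14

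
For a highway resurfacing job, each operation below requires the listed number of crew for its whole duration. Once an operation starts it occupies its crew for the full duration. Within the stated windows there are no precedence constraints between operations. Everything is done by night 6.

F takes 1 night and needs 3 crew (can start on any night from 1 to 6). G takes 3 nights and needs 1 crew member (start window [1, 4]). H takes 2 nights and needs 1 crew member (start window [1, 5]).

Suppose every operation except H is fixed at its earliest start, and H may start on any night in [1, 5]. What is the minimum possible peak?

4

H@1: n1:5  n2:2  n3:1  n4:0  n5:0  n6:0 → peak 5
H@2: n1:4  n2:2  n3:2  n4:0  n5:0  n6:0 → peak 4
H@3: n1:4  n2:1  n3:2  n4:1  n5:0  n6:0 → peak 4
H@4: n1:4  n2:1  n3:1  n4:1  n5:1  n6:0 → peak 4
H@5: n1:4  n2:1  n3:1  n4:0  n5:1  n6:1 → peak 4
Best is H@2, peak 4.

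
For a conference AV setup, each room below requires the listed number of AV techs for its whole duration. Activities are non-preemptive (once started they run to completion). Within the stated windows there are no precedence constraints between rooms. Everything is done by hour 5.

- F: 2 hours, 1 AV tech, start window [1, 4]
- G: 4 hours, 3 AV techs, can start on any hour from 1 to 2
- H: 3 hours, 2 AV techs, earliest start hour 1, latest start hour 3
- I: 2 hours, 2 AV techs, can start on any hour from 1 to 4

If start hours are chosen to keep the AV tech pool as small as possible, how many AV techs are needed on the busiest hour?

6

Early-start (F@1, G@1, H@1, I@1) gives peak 8: h1:8  h2:8  h3:5  h4:3  h5:0.
Shift I→4.
Schedule F@1, G@1, H@1, I@4: h1:6  h2:6  h3:5  h4:5  h5:2 — peak 6.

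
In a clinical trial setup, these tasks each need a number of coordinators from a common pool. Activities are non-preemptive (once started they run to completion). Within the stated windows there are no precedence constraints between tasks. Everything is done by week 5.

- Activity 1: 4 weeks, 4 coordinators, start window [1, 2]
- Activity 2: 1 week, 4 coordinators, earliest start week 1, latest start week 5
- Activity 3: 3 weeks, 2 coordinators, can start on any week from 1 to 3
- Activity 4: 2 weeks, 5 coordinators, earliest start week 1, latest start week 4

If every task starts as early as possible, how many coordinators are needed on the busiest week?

15

Early-start schedule: Activity 1@1, Activity 2@1, Activity 3@1, Activity 4@1.
Load per week: week 1: 15, week 2: 11, week 3: 6, week 4: 4, week 5: 0.
Peak is 15.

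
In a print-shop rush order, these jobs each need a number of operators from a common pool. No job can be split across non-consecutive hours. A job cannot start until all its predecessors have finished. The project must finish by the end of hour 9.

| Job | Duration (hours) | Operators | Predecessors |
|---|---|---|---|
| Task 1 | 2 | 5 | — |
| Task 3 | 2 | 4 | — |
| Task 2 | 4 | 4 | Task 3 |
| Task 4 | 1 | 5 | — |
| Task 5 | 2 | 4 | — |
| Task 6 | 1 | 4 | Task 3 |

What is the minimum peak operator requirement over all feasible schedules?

Early-start (Task 1@1, Task 3@1, Task 2@3, Task 4@1, Task 5@1, Task 6@3) gives peak 18: h1:18  h2:13  h3:8  h4:4  h5:4  h6:4  h7:0  h8:0  h9:0.
Shift Task 3→3, Task 2→5, Task 4→9, Task 5→3, Task 6→5.
Schedule Task 1@1, Task 3@3, Task 2@5, Task 4@9, Task 5@3, Task 6@5: h1:5  h2:5  h3:8  h4:8  h5:8  h6:4  h7:4  h8:4  h9:5 — peak 8.

8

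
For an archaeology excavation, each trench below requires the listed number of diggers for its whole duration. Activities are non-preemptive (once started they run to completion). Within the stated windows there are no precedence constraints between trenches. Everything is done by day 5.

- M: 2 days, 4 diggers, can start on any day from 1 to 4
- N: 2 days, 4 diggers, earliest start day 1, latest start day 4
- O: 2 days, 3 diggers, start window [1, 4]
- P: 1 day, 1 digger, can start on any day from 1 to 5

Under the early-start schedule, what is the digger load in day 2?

11

At early start, day 2 has: M, N, O.
Demand: 4 + 4 + 3 = 11.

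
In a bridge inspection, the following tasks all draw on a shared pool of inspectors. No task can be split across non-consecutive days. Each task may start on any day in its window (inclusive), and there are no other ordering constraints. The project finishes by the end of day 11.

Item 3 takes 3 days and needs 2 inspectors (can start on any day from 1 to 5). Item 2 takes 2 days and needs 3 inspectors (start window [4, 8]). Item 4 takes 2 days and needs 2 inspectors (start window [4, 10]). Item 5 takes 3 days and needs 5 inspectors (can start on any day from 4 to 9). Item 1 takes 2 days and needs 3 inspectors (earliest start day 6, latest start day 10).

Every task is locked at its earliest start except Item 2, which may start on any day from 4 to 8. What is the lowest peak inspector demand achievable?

Item 2@4: d1:2  d2:2  d3:2  d4:10  d5:10  d6:8  d7:3  d8:0  d9:0  d10:0  d11:0 → peak 10
Item 2@5: d1:2  d2:2  d3:2  d4:7  d5:10  d6:11  d7:3  d8:0  d9:0  d10:0  d11:0 → peak 11
Item 2@6: d1:2  d2:2  d3:2  d4:7  d5:7  d6:11  d7:6  d8:0  d9:0  d10:0  d11:0 → peak 11
Item 2@7: d1:2  d2:2  d3:2  d4:7  d5:7  d6:8  d7:6  d8:3  d9:0  d10:0  d11:0 → peak 8
Item 2@8: d1:2  d2:2  d3:2  d4:7  d5:7  d6:8  d7:3  d8:3  d9:3  d10:0  d11:0 → peak 8
Best is Item 2@7, peak 8.

8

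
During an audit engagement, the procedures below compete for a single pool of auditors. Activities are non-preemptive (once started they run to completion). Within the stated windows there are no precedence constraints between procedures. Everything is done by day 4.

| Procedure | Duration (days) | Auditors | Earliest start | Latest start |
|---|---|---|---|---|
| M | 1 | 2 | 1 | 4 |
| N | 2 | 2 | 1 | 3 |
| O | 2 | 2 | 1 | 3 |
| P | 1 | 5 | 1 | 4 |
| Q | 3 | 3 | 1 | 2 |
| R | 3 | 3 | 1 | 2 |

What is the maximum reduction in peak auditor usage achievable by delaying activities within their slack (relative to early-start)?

8

Early-start peak: d1:17  d2:10  d3:6  d4:0 ⇒ 17.
Leveled (M@1, N@1, O@3, P@1, Q@2, R@2): d1:9  d2:8  d3:8  d4:8 ⇒ 9.
Reduction 17 − 9 = 8.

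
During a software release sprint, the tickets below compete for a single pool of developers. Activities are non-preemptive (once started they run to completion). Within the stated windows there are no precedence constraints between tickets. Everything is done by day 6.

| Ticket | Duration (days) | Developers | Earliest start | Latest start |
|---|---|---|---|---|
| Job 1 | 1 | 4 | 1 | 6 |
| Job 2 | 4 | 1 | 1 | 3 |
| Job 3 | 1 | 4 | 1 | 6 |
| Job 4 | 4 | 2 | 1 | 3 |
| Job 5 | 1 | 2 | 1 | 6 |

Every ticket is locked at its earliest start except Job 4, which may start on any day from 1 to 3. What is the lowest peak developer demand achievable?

Job 4@1: d1:13  d2:3  d3:3  d4:3  d5:0  d6:0 → peak 13
Job 4@2: d1:11  d2:3  d3:3  d4:3  d5:2  d6:0 → peak 11
Job 4@3: d1:11  d2:1  d3:3  d4:3  d5:2  d6:2 → peak 11
Best is Job 4@2, peak 11.

11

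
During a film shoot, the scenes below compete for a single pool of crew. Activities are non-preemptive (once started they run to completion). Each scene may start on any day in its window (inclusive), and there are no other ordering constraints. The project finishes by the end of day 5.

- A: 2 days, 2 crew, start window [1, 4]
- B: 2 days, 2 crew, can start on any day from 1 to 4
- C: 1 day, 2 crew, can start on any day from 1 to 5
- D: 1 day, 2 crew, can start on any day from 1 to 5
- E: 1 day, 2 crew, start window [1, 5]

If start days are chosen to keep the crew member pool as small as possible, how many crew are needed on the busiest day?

Early-start (A@1, B@1, C@1, D@1, E@1) gives peak 10: d1:10  d2:4  d3:0  d4:0  d5:0.
Shift C→3, D→3, E→4.
Schedule A@1, B@1, C@3, D@3, E@4: d1:4  d2:4  d3:4  d4:2  d5:0 — peak 4.

4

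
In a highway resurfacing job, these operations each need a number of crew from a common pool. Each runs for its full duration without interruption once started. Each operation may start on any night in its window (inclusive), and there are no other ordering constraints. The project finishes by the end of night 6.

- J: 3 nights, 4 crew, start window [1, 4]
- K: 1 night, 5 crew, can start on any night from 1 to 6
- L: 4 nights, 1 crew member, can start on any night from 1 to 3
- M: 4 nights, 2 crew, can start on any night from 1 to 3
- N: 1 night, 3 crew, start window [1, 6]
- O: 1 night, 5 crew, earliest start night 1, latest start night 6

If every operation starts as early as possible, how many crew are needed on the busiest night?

20

Early-start schedule: J@1, K@1, L@1, M@1, N@1, O@1.
Load per night: night 1: 20, night 2: 7, night 3: 7, night 4: 3, night 5: 0, night 6: 0.
Peak is 20.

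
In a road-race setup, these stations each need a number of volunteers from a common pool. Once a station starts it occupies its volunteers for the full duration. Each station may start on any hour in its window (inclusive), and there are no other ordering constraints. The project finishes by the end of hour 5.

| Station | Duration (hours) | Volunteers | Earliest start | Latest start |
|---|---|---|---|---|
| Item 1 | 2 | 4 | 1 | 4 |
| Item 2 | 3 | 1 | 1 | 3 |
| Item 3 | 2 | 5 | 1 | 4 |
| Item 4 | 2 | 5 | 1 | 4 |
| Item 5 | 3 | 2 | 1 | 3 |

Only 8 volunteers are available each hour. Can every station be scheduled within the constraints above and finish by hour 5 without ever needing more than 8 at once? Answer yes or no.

no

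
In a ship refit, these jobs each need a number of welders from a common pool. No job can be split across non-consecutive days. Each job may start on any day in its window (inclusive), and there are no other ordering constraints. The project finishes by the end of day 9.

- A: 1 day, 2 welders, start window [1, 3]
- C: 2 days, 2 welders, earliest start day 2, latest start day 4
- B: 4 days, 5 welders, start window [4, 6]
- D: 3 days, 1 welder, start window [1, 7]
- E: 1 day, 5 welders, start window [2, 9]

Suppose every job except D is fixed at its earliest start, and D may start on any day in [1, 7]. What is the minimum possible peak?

D@1: d1:3  d2:8  d3:3  d4:5  d5:5  d6:5  d7:5  d8:0  d9:0 → peak 8
D@2: d1:2  d2:8  d3:3  d4:6  d5:5  d6:5  d7:5  d8:0  d9:0 → peak 8
D@3: d1:2  d2:7  d3:3  d4:6  d5:6  d6:5  d7:5  d8:0  d9:0 → peak 7
D@4: d1:2  d2:7  d3:2  d4:6  d5:6  d6:6  d7:5  d8:0  d9:0 → peak 7
D@5: d1:2  d2:7  d3:2  d4:5  d5:6  d6:6  d7:6  d8:0  d9:0 → peak 7
D@6: d1:2  d2:7  d3:2  d4:5  d5:5  d6:6  d7:6  d8:1  d9:0 → peak 7
D@7: d1:2  d2:7  d3:2  d4:5  d5:5  d6:5  d7:6  d8:1  d9:1 → peak 7
Best is D@3, peak 7.

7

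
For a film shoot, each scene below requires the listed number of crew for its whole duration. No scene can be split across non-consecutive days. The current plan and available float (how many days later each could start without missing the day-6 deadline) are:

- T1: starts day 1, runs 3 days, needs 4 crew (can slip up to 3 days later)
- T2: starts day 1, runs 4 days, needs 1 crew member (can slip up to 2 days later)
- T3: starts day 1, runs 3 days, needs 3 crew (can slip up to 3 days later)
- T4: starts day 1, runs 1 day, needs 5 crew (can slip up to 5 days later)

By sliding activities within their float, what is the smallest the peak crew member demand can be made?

8

Early-start (T1@1, T2@1, T3@1, T4@1) gives peak 13: d1:13  d2:8  d3:8  d4:1  d5:0  d6:0.
Shift T4→4.
Schedule T1@1, T2@1, T3@1, T4@4: d1:8  d2:8  d3:8  d4:6  d5:0  d6:0 — peak 8.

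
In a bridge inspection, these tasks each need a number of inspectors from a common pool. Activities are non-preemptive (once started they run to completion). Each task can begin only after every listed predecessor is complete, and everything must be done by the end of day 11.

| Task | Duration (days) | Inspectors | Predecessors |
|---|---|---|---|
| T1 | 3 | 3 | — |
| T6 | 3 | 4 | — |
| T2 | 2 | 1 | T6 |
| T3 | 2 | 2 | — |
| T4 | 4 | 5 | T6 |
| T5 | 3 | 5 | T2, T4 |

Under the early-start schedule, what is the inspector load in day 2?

At early start, day 2 has: T1, T6, T3.
Demand: 3 + 4 + 2 = 9.

9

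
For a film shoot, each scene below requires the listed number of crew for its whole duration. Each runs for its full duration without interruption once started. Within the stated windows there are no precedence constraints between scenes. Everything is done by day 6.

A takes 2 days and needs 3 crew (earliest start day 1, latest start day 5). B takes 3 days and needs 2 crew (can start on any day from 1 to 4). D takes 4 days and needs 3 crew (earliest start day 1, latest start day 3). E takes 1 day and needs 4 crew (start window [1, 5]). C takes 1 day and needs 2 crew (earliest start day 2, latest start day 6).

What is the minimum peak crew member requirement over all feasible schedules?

6

Early-start (A@1, B@1, D@1, E@1, C@2) gives peak 12: d1:12  d2:10  d3:5  d4:3  d5:0  d6:0.
Shift B→3, E→5, C→6.
Schedule A@1, B@3, D@1, E@5, C@6: d1:6  d2:6  d3:5  d4:5  d5:6  d6:2 — peak 6.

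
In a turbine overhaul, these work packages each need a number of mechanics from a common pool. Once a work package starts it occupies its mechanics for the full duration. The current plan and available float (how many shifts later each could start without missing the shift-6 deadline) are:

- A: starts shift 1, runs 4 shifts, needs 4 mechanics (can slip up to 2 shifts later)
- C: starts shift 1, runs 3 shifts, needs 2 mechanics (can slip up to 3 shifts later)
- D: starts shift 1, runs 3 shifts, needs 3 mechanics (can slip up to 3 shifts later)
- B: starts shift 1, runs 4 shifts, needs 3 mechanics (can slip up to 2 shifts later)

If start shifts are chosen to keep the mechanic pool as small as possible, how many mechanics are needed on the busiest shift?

10

Early-start (A@1, C@1, D@1, B@1) gives peak 12: s1:12  s2:12  s3:12  s4:7  s5:0  s6:0.
Shift D→4.
Schedule A@1, C@1, D@4, B@1: s1:9  s2:9  s3:9  s4:10  s5:3  s6:3 — peak 10.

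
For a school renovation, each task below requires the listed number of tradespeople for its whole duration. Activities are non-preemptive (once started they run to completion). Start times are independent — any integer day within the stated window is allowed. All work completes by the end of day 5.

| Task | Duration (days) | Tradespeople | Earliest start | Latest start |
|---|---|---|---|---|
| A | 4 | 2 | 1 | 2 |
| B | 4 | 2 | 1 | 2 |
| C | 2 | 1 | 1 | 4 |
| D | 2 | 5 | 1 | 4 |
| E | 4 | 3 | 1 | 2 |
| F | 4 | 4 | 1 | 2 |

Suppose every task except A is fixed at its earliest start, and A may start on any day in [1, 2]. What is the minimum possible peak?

17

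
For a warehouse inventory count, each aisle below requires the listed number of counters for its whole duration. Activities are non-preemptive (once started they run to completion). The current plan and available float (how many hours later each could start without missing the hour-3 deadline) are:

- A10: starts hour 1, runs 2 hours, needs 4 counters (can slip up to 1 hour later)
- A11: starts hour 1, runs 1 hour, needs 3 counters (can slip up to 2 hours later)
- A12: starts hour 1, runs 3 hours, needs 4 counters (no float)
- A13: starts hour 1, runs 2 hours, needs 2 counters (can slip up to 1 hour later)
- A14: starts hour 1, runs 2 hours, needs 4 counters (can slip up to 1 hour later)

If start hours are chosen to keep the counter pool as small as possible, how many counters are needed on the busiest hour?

Early-start (A10@1, A11@1, A12@1, A13@1, A14@1) gives peak 17: h1:17  h2:14  h3:4.
Shift A14→2.
Schedule A10@1, A11@1, A12@1, A13@1, A14@2: h1:13  h2:14  h3:8 — peak 14.
No arrangement of the 24 feasible schedules does better.

14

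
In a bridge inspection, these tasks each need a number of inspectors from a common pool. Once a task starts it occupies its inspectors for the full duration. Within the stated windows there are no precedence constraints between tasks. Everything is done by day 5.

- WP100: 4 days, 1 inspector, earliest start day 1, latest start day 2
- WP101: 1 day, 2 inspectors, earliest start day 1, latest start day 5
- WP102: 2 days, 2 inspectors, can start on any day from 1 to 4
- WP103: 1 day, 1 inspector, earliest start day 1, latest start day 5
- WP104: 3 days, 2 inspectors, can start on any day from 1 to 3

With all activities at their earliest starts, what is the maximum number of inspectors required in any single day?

Early-start schedule: WP100@1, WP101@1, WP102@1, WP103@1, WP104@1.
Load per day: day 1: 8, day 2: 5, day 3: 3, day 4: 1, day 5: 0.
Peak is 8.

8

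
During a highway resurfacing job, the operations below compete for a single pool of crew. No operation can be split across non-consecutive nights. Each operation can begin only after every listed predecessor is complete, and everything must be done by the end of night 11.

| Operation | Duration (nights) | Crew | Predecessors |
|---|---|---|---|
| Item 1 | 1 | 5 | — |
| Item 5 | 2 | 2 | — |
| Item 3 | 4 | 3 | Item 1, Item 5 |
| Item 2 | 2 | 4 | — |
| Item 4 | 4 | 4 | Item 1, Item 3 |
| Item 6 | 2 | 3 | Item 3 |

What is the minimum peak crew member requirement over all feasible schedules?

Early-start (Item 1@1, Item 5@1, Item 3@3, Item 2@1, Item 4@7, Item 6@7) gives peak 11: n1:11  n2:6  n3:3  n4:3  n5:3  n6:3  n7:7  n8:7  n9:4  n10:4  n11:0.
Shift Item 2→2.
Schedule Item 1@1, Item 5@1, Item 3@3, Item 2@2, Item 4@7, Item 6@7: n1:7  n2:6  n3:7  n4:3  n5:3  n6:3  n7:7  n8:7  n9:4  n10:4  n11:0 — peak 7.

7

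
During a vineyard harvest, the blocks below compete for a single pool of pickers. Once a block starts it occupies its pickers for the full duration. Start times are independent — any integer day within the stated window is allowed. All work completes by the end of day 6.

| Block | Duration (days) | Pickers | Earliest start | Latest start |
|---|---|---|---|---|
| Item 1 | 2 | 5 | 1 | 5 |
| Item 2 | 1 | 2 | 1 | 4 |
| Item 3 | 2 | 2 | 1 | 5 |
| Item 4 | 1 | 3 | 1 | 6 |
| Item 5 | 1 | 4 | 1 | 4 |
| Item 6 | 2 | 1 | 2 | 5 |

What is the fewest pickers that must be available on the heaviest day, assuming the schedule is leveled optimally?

5

Early-start (Item 1@1, Item 2@1, Item 3@1, Item 4@1, Item 5@1, Item 6@2) gives peak 16: d1:16  d2:8  d3:1  d4:0  d5:0  d6:0.
Shift Item 2→3, Item 3→5, Item 4→3, Item 5→4, Item 6→4.
Schedule Item 1@1, Item 2@3, Item 3@5, Item 4@3, Item 5@4, Item 6@4: d1:5  d2:5  d3:5  d4:5  d5:3  d6:2 — peak 5.
Total picker-days = 25 over 6 days ⇒ peak ≥ ⌈25/6⌉ = 5, so 5 is optimal.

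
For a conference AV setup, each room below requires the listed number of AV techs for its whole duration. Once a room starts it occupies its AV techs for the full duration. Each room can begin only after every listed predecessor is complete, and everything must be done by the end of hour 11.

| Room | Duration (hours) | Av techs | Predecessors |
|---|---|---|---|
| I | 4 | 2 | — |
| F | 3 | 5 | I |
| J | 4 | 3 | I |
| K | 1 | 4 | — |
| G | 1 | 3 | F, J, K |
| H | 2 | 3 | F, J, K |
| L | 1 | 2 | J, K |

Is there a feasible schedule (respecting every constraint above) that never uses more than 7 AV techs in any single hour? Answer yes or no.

no

The minimum achievable peak is 8; 7 < 8, so no feasible schedule stays within the cap.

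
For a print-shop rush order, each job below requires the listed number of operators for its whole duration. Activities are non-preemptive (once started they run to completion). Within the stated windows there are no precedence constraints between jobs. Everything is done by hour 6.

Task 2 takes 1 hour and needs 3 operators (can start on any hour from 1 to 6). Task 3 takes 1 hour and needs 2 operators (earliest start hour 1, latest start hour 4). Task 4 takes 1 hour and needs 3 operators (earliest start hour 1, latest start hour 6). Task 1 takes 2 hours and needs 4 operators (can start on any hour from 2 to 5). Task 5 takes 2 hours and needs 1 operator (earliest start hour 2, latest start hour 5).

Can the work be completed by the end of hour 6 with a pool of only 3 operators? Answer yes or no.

no

The minimum achievable peak is 4; 3 < 4, so no feasible schedule stays within the cap.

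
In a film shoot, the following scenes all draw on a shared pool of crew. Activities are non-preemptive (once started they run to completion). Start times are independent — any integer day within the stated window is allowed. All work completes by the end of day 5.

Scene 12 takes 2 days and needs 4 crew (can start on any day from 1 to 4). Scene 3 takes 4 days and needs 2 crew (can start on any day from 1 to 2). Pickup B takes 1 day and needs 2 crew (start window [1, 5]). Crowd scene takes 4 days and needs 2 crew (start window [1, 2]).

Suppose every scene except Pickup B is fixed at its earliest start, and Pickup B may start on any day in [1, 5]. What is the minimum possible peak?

Pickup B@1: d1:10  d2:8  d3:4  d4:4  d5:0 → peak 10
Pickup B@2: d1:8  d2:10  d3:4  d4:4  d5:0 → peak 10
Pickup B@3: d1:8  d2:8  d3:6  d4:4  d5:0 → peak 8
Pickup B@4: d1:8  d2:8  d3:4  d4:6  d5:0 → peak 8
Pickup B@5: d1:8  d2:8  d3:4  d4:4  d5:2 → peak 8
Best is Pickup B@3, peak 8.

8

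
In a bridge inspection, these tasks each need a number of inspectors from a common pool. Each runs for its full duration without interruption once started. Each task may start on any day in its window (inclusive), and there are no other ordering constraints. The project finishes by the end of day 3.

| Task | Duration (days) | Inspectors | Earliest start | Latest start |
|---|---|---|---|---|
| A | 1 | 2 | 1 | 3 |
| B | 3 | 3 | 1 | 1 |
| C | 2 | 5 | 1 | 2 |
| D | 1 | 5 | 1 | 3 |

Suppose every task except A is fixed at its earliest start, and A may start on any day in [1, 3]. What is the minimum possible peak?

13

A@1: d1:15  d2:8  d3:3 → peak 15
A@2: d1:13  d2:10  d3:3 → peak 13
A@3: d1:13  d2:8  d3:5 → peak 13
Best is A@2, peak 13.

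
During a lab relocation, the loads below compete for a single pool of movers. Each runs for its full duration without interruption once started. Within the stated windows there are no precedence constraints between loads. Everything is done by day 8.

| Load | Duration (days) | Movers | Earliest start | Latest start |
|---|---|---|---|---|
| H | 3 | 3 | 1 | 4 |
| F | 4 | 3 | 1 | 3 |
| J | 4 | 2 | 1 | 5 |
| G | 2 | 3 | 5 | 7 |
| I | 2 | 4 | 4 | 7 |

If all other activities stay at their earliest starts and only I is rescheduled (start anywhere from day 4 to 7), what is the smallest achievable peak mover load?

8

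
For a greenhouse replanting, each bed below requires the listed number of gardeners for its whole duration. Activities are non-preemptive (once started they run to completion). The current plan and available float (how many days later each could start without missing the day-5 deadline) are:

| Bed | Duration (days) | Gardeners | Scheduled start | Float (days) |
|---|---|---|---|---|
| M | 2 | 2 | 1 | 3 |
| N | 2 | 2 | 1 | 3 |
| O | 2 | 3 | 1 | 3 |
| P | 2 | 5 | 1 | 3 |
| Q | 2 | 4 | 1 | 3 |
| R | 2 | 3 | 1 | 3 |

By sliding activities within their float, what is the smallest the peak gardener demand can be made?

Early-start (M@1, N@1, O@1, P@1, Q@1, R@1) gives peak 19: d1:19  d2:19  d3:0  d4:0  d5:0.
Shift P→3, Q→3.
Schedule M@1, N@1, O@1, P@3, Q@3, R@1: d1:10  d2:10  d3:9  d4:9  d5:0 — peak 10.

10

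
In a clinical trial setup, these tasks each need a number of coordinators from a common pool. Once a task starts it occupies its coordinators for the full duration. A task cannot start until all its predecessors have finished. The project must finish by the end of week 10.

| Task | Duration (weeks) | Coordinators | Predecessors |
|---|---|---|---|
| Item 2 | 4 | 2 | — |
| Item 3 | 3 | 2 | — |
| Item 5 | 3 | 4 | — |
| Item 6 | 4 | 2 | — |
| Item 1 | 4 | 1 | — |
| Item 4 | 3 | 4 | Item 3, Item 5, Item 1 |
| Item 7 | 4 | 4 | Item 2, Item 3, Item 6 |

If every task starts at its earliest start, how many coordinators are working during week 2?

11

At early start, week 2 has: Item 2, Item 3, Item 5, Item 6, Item 1.
Demand: 2 + 2 + 4 + 2 + 1 = 11.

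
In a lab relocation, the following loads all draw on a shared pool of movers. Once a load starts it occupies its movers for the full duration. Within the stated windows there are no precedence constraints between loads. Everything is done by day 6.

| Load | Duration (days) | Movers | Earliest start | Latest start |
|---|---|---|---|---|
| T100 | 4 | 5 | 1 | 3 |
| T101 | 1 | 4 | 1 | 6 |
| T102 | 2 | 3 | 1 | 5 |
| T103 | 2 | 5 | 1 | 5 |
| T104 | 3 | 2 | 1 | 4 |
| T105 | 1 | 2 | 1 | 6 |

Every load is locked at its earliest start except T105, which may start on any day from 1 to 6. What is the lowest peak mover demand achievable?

19

T105@1: d1:21  d2:15  d3:7  d4:5  d5:0  d6:0 → peak 21
T105@2: d1:19  d2:17  d3:7  d4:5  d5:0  d6:0 → peak 19
T105@3: d1:19  d2:15  d3:9  d4:5  d5:0  d6:0 → peak 19
T105@4: d1:19  d2:15  d3:7  d4:7  d5:0  d6:0 → peak 19
T105@5: d1:19  d2:15  d3:7  d4:5  d5:2  d6:0 → peak 19
T105@6: d1:19  d2:15  d3:7  d4:5  d5:0  d6:2 → peak 19
Best is T105@2, peak 19.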